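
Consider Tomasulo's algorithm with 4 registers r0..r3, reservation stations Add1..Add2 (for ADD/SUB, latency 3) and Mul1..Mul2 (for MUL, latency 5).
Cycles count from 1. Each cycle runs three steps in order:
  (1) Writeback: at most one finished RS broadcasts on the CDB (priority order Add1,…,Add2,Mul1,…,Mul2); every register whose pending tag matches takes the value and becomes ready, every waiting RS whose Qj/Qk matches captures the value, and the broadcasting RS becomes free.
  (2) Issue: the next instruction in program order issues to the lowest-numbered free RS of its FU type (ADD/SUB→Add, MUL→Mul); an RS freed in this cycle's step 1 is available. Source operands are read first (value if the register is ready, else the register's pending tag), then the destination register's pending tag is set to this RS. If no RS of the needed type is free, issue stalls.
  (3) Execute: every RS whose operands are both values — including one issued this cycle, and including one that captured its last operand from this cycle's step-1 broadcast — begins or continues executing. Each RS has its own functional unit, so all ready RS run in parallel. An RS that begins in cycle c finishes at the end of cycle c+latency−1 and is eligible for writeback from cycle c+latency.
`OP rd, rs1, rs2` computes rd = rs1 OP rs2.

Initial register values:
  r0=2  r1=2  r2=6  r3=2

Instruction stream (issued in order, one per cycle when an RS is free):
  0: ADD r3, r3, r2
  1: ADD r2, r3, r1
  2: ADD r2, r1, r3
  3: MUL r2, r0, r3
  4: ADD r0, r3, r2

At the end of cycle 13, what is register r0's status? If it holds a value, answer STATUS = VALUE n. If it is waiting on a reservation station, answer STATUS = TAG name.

STATUS = VALUE 24

c1: issue ADD r3<-Add1 | r0:2,r1:2,r2:6,r3:Add1
c2: issue ADD r2<-Add2 | r0:2,r1:2,r2:Add2,r3:Add1
c3: stall | r0:2,r1:2,r2:Add2,r3:Add1
c4: CDB Add1=8; issue ADD r2<-Add1 | r0:2,r1:2,r2:Add1,r3:8
c5: issue MUL r2<-Mul1 | r0:2,r1:2,r2:Mul1,r3:8
c6: stall | r0:2,r1:2,r2:Mul1,r3:8
c7: CDB Add1=10; issue ADD r0<-Add1 | r0:Add1,r1:2,r2:Mul1,r3:8
c8: CDB Add2=10 | r0:Add1,r1:2,r2:Mul1,r3:8
c9: - | r0:Add1,r1:2,r2:Mul1,r3:8
c10: CDB Mul1=16 | r0:Add1,r1:2,r2:16,r3:8
c11: - | r0:Add1,r1:2,r2:16,r3:8
c12: - | r0:Add1,r1:2,r2:16,r3:8
c13: CDB Add1=24 | r0:24,r1:2,r2:16,r3:8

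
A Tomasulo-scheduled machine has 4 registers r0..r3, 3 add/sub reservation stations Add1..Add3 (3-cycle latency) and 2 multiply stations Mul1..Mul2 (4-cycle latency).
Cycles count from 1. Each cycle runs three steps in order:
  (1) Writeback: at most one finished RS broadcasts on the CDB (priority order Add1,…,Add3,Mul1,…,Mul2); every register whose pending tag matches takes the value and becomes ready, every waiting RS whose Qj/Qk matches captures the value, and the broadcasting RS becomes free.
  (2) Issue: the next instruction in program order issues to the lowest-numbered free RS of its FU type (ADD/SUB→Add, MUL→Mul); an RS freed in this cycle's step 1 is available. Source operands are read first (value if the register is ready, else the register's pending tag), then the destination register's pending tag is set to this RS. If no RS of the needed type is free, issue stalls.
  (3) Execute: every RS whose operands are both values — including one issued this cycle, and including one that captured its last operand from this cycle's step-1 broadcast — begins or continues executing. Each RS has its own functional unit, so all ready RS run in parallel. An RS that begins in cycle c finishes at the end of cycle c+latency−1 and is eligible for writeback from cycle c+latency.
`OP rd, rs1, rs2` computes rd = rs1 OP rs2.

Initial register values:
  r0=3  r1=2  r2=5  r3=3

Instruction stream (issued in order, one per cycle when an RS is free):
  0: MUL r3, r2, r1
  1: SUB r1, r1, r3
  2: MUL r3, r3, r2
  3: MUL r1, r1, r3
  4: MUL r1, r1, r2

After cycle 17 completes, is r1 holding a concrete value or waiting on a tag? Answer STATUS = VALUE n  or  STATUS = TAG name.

STATUS = VALUE -2000

  c1: issue MUL r3<-Mul1  regs: r0:3,r1:2,r2:5,r3:Mul1
  c2: issue SUB r1<-Add1  regs: r0:3,r1:Add1,r2:5,r3:Mul1
  c3: issue MUL r3<-Mul2  regs: r0:3,r1:Add1,r2:5,r3:Mul2
  c4: stall  regs: r0:3,r1:Add1,r2:5,r3:Mul2
  c5: CDB Mul1=10; issue MUL r1<-Mul1  regs: r0:3,r1:Mul1,r2:5,r3:Mul2
  c6: stall  regs: r0:3,r1:Mul1,r2:5,r3:Mul2
  c7: stall  regs: r0:3,r1:Mul1,r2:5,r3:Mul2
  c8: CDB Add1=-8; stall  regs: r0:3,r1:Mul1,r2:5,r3:Mul2
  c9: CDB Mul2=50; issue MUL r1<-Mul2  regs: r0:3,r1:Mul2,r2:5,r3:50
  c10: -  regs: r0:3,r1:Mul2,r2:5,r3:50
  c11: -  regs: r0:3,r1:Mul2,r2:5,r3:50
  c12: -  regs: r0:3,r1:Mul2,r2:5,r3:50
  c13: CDB Mul1=-400  regs: r0:3,r1:Mul2,r2:5,r3:50
  c14: -  regs: r0:3,r1:Mul2,r2:5,r3:50
  c15: -  regs: r0:3,r1:Mul2,r2:5,r3:50
  c16: -  regs: r0:3,r1:Mul2,r2:5,r3:50
  c17: CDB Mul2=-2000  regs: r0:3,r1:-2000,r2:5,r3:50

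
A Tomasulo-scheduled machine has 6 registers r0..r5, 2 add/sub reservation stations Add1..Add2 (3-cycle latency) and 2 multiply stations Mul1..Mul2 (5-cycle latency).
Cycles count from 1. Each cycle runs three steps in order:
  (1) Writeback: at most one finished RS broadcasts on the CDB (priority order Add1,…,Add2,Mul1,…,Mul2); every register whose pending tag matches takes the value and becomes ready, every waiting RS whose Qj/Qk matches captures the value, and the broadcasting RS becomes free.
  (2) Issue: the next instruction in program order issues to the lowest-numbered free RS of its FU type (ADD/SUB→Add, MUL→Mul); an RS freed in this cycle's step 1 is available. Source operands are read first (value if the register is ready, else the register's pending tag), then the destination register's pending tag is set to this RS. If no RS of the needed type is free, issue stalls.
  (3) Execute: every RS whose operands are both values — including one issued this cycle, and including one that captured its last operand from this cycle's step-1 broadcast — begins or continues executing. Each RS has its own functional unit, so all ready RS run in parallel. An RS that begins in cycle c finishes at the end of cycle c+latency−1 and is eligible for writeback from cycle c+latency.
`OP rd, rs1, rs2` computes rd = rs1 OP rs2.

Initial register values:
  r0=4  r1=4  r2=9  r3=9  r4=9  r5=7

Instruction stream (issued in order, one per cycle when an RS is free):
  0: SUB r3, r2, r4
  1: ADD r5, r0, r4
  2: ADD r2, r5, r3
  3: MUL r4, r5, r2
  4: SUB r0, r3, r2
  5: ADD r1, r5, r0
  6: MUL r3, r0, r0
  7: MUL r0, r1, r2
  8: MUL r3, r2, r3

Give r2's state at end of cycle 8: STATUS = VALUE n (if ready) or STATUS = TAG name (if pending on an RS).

STATUS = VALUE 13

cycle 1: issue SUB r3<-Add1 // r0:4,r1:4,r2:9,r3:Add1,r4:9,r5:7
cycle 2: issue ADD r5<-Add2 // r0:4,r1:4,r2:9,r3:Add1,r4:9,r5:Add2
cycle 3: stall // r0:4,r1:4,r2:9,r3:Add1,r4:9,r5:Add2
cycle 4: CDB Add1=0; issue ADD r2<-Add1 // r0:4,r1:4,r2:Add1,r3:0,r4:9,r5:Add2
cycle 5: CDB Add2=13; issue MUL r4<-Mul1 // r0:4,r1:4,r2:Add1,r3:0,r4:Mul1,r5:13
cycle 6: issue SUB r0<-Add2 // r0:Add2,r1:4,r2:Add1,r3:0,r4:Mul1,r5:13
cycle 7: stall // r0:Add2,r1:4,r2:Add1,r3:0,r4:Mul1,r5:13
cycle 8: CDB Add1=13; issue ADD r1<-Add1 // r0:Add2,r1:Add1,r2:13,r3:0,r4:Mul1,r5:13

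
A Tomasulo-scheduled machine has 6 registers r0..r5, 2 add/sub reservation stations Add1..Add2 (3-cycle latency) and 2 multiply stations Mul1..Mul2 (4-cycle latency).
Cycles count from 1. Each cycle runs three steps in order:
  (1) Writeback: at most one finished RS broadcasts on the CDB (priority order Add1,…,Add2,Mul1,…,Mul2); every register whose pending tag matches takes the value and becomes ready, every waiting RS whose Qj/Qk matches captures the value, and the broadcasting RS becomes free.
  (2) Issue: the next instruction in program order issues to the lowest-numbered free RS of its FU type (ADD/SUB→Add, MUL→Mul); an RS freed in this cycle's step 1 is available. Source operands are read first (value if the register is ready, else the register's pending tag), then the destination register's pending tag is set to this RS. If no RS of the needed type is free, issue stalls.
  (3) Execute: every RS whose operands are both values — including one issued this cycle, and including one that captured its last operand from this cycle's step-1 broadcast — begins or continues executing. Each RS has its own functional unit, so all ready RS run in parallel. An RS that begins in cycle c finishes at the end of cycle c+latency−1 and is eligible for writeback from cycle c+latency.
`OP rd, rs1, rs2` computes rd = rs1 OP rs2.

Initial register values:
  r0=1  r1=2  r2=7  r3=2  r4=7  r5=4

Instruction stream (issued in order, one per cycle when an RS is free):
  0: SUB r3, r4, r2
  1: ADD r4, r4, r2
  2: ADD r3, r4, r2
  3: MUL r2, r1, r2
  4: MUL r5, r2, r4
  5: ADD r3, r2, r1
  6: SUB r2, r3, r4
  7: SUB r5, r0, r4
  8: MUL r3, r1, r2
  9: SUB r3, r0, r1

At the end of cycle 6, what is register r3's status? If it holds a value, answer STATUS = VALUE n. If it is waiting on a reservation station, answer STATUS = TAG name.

  c1: issue SUB r3<-Add1  regs: r0:1,r1:2,r2:7,r3:Add1,r4:7,r5:4
  c2: issue ADD r4<-Add2  regs: r0:1,r1:2,r2:7,r3:Add1,r4:Add2,r5:4
  c3: stall  regs: r0:1,r1:2,r2:7,r3:Add1,r4:Add2,r5:4
  c4: CDB Add1=0; issue ADD r3<-Add1  regs: r0:1,r1:2,r2:7,r3:Add1,r4:Add2,r5:4
  c5: CDB Add2=14; issue MUL r2<-Mul1  regs: r0:1,r1:2,r2:Mul1,r3:Add1,r4:14,r5:4
  c6: issue MUL r5<-Mul2  regs: r0:1,r1:2,r2:Mul1,r3:Add1,r4:14,r5:Mul2

STATUS = TAG Add1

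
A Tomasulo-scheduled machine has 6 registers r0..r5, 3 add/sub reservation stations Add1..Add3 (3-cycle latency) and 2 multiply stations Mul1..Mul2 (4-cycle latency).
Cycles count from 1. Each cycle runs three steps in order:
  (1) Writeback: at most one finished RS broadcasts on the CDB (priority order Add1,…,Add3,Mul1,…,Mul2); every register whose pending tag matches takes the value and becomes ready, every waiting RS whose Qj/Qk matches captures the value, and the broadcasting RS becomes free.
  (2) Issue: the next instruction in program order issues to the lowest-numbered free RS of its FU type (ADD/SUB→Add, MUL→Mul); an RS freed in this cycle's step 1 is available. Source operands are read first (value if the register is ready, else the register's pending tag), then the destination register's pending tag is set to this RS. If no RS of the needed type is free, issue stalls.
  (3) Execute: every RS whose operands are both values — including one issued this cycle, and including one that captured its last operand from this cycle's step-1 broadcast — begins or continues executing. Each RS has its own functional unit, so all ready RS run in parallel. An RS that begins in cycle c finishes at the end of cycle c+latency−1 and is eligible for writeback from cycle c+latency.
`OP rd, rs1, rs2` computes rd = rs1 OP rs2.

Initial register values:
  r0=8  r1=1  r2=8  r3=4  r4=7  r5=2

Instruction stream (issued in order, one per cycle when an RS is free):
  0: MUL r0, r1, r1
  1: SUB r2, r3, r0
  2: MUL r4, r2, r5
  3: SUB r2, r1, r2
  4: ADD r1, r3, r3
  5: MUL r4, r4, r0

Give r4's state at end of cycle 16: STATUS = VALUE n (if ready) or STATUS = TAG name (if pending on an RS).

STATUS = VALUE 6

cycle 1: issue MUL r0<-Mul1 // r0:Mul1,r1:1,r2:8,r3:4,r4:7,r5:2
cycle 2: issue SUB r2<-Add1 // r0:Mul1,r1:1,r2:Add1,r3:4,r4:7,r5:2
cycle 3: issue MUL r4<-Mul2 // r0:Mul1,r1:1,r2:Add1,r3:4,r4:Mul2,r5:2
cycle 4: issue SUB r2<-Add2 // r0:Mul1,r1:1,r2:Add2,r3:4,r4:Mul2,r5:2
cycle 5: CDB Mul1=1; issue ADD r1<-Add3 // r0:1,r1:Add3,r2:Add2,r3:4,r4:Mul2,r5:2
cycle 6: issue MUL r4<-Mul1 // r0:1,r1:Add3,r2:Add2,r3:4,r4:Mul1,r5:2
cycle 7: - // r0:1,r1:Add3,r2:Add2,r3:4,r4:Mul1,r5:2
cycle 8: CDB Add1=3 // r0:1,r1:Add3,r2:Add2,r3:4,r4:Mul1,r5:2
cycle 9: CDB Add3=8 // r0:1,r1:8,r2:Add2,r3:4,r4:Mul1,r5:2
cycle 10: - // r0:1,r1:8,r2:Add2,r3:4,r4:Mul1,r5:2
cycle 11: CDB Add2=-2 // r0:1,r1:8,r2:-2,r3:4,r4:Mul1,r5:2
cycle 12: CDB Mul2=6 // r0:1,r1:8,r2:-2,r3:4,r4:Mul1,r5:2
cycle 13: - // r0:1,r1:8,r2:-2,r3:4,r4:Mul1,r5:2
cycle 14: - // r0:1,r1:8,r2:-2,r3:4,r4:Mul1,r5:2
cycle 15: - // r0:1,r1:8,r2:-2,r3:4,r4:Mul1,r5:2
cycle 16: CDB Mul1=6 // r0:1,r1:8,r2:-2,r3:4,r4:6,r5:2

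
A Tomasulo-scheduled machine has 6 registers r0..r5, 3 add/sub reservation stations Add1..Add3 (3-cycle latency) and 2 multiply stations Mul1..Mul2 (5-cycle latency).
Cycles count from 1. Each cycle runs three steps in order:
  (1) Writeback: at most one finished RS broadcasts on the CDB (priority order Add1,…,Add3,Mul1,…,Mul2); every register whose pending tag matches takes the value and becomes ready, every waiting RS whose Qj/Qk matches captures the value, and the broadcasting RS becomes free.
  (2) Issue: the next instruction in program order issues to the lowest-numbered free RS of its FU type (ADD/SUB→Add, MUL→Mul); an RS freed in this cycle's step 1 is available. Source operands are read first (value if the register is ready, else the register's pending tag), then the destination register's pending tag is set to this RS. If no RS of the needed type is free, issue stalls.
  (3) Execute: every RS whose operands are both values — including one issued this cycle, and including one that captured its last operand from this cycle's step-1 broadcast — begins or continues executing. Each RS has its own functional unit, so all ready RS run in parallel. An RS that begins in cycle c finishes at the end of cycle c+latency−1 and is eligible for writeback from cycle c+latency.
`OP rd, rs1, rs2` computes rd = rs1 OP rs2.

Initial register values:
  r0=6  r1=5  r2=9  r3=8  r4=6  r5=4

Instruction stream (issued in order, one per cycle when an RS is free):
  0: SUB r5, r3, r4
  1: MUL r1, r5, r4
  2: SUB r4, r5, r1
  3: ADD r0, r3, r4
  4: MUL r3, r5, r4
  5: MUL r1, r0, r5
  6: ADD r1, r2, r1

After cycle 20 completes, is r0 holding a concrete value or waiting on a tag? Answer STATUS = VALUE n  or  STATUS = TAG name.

cycle 1: issue SUB r5<-Add1 // r0:6,r1:5,r2:9,r3:8,r4:6,r5:Add1
cycle 2: issue MUL r1<-Mul1 // r0:6,r1:Mul1,r2:9,r3:8,r4:6,r5:Add1
cycle 3: issue SUB r4<-Add2 // r0:6,r1:Mul1,r2:9,r3:8,r4:Add2,r5:Add1
cycle 4: CDB Add1=2; issue ADD r0<-Add1 // r0:Add1,r1:Mul1,r2:9,r3:8,r4:Add2,r5:2
cycle 5: issue MUL r3<-Mul2 // r0:Add1,r1:Mul1,r2:9,r3:Mul2,r4:Add2,r5:2
cycle 6: stall // r0:Add1,r1:Mul1,r2:9,r3:Mul2,r4:Add2,r5:2
cycle 7: stall // r0:Add1,r1:Mul1,r2:9,r3:Mul2,r4:Add2,r5:2
cycle 8: stall // r0:Add1,r1:Mul1,r2:9,r3:Mul2,r4:Add2,r5:2
cycle 9: CDB Mul1=12; issue MUL r1<-Mul1 // r0:Add1,r1:Mul1,r2:9,r3:Mul2,r4:Add2,r5:2
cycle 10: issue ADD r1<-Add3 // r0:Add1,r1:Add3,r2:9,r3:Mul2,r4:Add2,r5:2
cycle 11: - // r0:Add1,r1:Add3,r2:9,r3:Mul2,r4:Add2,r5:2
cycle 12: CDB Add2=-10 // r0:Add1,r1:Add3,r2:9,r3:Mul2,r4:-10,r5:2
cycle 13: - // r0:Add1,r1:Add3,r2:9,r3:Mul2,r4:-10,r5:2
cycle 14: - // r0:Add1,r1:Add3,r2:9,r3:Mul2,r4:-10,r5:2
cycle 15: CDB Add1=-2 // r0:-2,r1:Add3,r2:9,r3:Mul2,r4:-10,r5:2
cycle 16: - // r0:-2,r1:Add3,r2:9,r3:Mul2,r4:-10,r5:2
cycle 17: CDB Mul2=-20 // r0:-2,r1:Add3,r2:9,r3:-20,r4:-10,r5:2
cycle 18: - // r0:-2,r1:Add3,r2:9,r3:-20,r4:-10,r5:2
cycle 19: - // r0:-2,r1:Add3,r2:9,r3:-20,r4:-10,r5:2
cycle 20: CDB Mul1=-4 // r0:-2,r1:Add3,r2:9,r3:-20,r4:-10,r5:2

STATUS = VALUE -2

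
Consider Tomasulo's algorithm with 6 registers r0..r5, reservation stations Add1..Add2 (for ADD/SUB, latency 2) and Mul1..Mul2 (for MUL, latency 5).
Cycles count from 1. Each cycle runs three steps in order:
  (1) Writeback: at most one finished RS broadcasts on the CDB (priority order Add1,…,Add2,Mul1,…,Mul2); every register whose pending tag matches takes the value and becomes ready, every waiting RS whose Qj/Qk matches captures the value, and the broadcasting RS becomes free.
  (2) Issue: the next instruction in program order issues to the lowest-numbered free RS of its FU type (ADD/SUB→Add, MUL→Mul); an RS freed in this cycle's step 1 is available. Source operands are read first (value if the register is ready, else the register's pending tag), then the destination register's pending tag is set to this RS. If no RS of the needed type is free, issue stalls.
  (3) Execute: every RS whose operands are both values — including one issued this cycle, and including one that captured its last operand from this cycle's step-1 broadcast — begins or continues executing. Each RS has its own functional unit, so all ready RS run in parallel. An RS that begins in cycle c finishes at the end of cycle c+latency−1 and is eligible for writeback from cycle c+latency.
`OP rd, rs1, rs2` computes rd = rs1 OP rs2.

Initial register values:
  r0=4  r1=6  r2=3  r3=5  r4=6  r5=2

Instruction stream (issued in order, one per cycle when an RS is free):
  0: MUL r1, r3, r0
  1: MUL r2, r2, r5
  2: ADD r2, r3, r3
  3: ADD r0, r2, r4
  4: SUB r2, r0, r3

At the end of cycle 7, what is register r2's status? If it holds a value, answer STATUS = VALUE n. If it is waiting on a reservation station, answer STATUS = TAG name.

  c1: issue MUL r1<-Mul1  regs: r0:4,r1:Mul1,r2:3,r3:5,r4:6,r5:2
  c2: issue MUL r2<-Mul2  regs: r0:4,r1:Mul1,r2:Mul2,r3:5,r4:6,r5:2
  c3: issue ADD r2<-Add1  regs: r0:4,r1:Mul1,r2:Add1,r3:5,r4:6,r5:2
  c4: issue ADD r0<-Add2  regs: r0:Add2,r1:Mul1,r2:Add1,r3:5,r4:6,r5:2
  c5: CDB Add1=10; issue SUB r2<-Add1  regs: r0:Add2,r1:Mul1,r2:Add1,r3:5,r4:6,r5:2
  c6: CDB Mul1=20  regs: r0:Add2,r1:20,r2:Add1,r3:5,r4:6,r5:2
  c7: CDB Add2=16  regs: r0:16,r1:20,r2:Add1,r3:5,r4:6,r5:2

STATUS = TAG Add1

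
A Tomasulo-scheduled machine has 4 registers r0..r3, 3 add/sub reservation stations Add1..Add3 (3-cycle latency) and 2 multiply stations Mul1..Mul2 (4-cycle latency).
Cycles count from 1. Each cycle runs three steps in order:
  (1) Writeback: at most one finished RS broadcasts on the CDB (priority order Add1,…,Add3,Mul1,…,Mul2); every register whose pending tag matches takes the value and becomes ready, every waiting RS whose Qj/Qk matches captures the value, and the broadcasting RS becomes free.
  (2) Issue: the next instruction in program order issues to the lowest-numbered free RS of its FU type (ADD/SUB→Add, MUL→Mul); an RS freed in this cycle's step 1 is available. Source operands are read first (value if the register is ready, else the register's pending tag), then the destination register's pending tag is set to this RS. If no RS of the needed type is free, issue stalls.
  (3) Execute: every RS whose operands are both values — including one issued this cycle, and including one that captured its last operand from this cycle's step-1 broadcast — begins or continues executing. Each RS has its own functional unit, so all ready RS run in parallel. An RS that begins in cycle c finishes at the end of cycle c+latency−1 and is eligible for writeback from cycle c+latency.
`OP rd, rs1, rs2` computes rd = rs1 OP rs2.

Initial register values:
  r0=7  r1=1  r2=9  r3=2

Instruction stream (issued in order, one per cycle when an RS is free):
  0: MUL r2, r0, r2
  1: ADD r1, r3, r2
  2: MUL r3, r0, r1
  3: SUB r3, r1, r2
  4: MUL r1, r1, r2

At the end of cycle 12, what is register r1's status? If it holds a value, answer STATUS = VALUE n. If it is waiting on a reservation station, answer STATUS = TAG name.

STATUS = VALUE 4095

cycle 1: issue MUL r2<-Mul1 // r0:7,r1:1,r2:Mul1,r3:2
cycle 2: issue ADD r1<-Add1 // r0:7,r1:Add1,r2:Mul1,r3:2
cycle 3: issue MUL r3<-Mul2 // r0:7,r1:Add1,r2:Mul1,r3:Mul2
cycle 4: issue SUB r3<-Add2 // r0:7,r1:Add1,r2:Mul1,r3:Add2
cycle 5: CDB Mul1=63; issue MUL r1<-Mul1 // r0:7,r1:Mul1,r2:63,r3:Add2
cycle 6: - // r0:7,r1:Mul1,r2:63,r3:Add2
cycle 7: - // r0:7,r1:Mul1,r2:63,r3:Add2
cycle 8: CDB Add1=65 // r0:7,r1:Mul1,r2:63,r3:Add2
cycle 9: - // r0:7,r1:Mul1,r2:63,r3:Add2
cycle 10: - // r0:7,r1:Mul1,r2:63,r3:Add2
cycle 11: CDB Add2=2 // r0:7,r1:Mul1,r2:63,r3:2
cycle 12: CDB Mul1=4095 // r0:7,r1:4095,r2:63,r3:2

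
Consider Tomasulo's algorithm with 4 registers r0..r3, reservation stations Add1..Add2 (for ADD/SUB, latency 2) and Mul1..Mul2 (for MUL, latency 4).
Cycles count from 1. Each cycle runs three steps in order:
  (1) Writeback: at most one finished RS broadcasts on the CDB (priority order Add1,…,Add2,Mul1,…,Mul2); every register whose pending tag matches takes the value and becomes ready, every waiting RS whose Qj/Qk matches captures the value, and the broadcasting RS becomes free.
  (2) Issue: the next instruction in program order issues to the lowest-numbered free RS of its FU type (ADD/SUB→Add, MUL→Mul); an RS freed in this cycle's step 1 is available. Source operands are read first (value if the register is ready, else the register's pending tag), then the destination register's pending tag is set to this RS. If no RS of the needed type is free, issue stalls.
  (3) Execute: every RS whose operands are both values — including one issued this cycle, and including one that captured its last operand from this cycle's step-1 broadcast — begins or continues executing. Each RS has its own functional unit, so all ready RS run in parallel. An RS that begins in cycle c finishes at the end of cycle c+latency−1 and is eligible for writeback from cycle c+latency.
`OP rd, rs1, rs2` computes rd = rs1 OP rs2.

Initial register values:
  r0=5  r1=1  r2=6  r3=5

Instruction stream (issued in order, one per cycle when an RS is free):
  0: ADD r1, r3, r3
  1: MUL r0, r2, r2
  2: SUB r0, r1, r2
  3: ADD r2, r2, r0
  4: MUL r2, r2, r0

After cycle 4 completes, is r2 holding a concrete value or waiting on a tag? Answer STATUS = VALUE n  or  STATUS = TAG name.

c1: issue ADD r1<-Add1 | r0:5,r1:Add1,r2:6,r3:5
c2: issue MUL r0<-Mul1 | r0:Mul1,r1:Add1,r2:6,r3:5
c3: CDB Add1=10; issue SUB r0<-Add1 | r0:Add1,r1:10,r2:6,r3:5
c4: issue ADD r2<-Add2 | r0:Add1,r1:10,r2:Add2,r3:5

STATUS = TAG Add2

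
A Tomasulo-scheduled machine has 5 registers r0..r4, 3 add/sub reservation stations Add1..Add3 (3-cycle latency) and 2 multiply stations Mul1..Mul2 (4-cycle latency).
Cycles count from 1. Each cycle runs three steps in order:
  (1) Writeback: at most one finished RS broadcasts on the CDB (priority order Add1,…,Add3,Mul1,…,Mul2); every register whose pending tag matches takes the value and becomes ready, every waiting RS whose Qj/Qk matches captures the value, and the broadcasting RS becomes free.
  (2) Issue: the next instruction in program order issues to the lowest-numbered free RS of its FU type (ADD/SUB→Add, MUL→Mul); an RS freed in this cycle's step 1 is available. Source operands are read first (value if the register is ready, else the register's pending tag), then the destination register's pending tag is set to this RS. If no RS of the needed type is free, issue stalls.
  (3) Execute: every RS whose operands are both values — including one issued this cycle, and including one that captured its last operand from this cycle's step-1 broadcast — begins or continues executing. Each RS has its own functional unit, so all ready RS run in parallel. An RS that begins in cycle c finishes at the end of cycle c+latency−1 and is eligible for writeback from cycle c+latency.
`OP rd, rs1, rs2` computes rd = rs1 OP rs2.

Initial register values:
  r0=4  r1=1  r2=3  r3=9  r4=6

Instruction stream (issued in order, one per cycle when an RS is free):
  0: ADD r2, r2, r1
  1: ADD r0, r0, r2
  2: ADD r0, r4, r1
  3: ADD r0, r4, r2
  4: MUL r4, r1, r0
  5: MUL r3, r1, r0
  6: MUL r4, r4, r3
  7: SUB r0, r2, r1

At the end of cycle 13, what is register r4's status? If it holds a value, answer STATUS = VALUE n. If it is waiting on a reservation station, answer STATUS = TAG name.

STATUS = TAG Mul1

cycle 1: issue ADD r2<-Add1 // r0:4,r1:1,r2:Add1,r3:9,r4:6
cycle 2: issue ADD r0<-Add2 // r0:Add2,r1:1,r2:Add1,r3:9,r4:6
cycle 3: issue ADD r0<-Add3 // r0:Add3,r1:1,r2:Add1,r3:9,r4:6
cycle 4: CDB Add1=4; issue ADD r0<-Add1 // r0:Add1,r1:1,r2:4,r3:9,r4:6
cycle 5: issue MUL r4<-Mul1 // r0:Add1,r1:1,r2:4,r3:9,r4:Mul1
cycle 6: CDB Add3=7; issue MUL r3<-Mul2 // r0:Add1,r1:1,r2:4,r3:Mul2,r4:Mul1
cycle 7: CDB Add1=10; stall // r0:10,r1:1,r2:4,r3:Mul2,r4:Mul1
cycle 8: CDB Add2=8; stall // r0:10,r1:1,r2:4,r3:Mul2,r4:Mul1
cycle 9: stall // r0:10,r1:1,r2:4,r3:Mul2,r4:Mul1
cycle 10: stall // r0:10,r1:1,r2:4,r3:Mul2,r4:Mul1
cycle 11: CDB Mul1=10; issue MUL r4<-Mul1 // r0:10,r1:1,r2:4,r3:Mul2,r4:Mul1
cycle 12: CDB Mul2=10; issue SUB r0<-Add1 // r0:Add1,r1:1,r2:4,r3:10,r4:Mul1
cycle 13: - // r0:Add1,r1:1,r2:4,r3:10,r4:Mul1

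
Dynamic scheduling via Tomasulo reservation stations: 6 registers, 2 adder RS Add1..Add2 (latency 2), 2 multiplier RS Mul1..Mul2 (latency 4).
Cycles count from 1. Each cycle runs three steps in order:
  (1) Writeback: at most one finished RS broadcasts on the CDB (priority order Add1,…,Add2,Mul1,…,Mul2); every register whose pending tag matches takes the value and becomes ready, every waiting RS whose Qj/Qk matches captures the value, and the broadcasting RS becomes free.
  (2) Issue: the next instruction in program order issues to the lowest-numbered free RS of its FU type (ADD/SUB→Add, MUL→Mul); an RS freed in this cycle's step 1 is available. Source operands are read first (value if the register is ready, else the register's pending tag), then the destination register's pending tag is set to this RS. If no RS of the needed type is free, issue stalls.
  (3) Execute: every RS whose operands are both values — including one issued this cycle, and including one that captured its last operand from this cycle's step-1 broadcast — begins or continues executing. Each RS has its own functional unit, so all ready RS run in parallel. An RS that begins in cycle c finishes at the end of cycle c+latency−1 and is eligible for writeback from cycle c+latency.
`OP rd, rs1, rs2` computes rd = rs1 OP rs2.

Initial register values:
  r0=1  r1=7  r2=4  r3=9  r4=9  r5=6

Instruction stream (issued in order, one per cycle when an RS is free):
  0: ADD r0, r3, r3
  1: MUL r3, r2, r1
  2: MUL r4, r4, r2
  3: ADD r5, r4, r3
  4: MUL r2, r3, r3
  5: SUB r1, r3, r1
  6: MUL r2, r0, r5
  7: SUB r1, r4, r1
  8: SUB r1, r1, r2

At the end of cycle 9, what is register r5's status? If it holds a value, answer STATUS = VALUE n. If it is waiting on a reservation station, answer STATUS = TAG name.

  c1: issue ADD r0<-Add1  regs: r0:Add1,r1:7,r2:4,r3:9,r4:9,r5:6
  c2: issue MUL r3<-Mul1  regs: r0:Add1,r1:7,r2:4,r3:Mul1,r4:9,r5:6
  c3: CDB Add1=18; issue MUL r4<-Mul2  regs: r0:18,r1:7,r2:4,r3:Mul1,r4:Mul2,r5:6
  c4: issue ADD r5<-Add1  regs: r0:18,r1:7,r2:4,r3:Mul1,r4:Mul2,r5:Add1
  c5: stall  regs: r0:18,r1:7,r2:4,r3:Mul1,r4:Mul2,r5:Add1
  c6: CDB Mul1=28; issue MUL r2<-Mul1  regs: r0:18,r1:7,r2:Mul1,r3:28,r4:Mul2,r5:Add1
  c7: CDB Mul2=36; issue SUB r1<-Add2  regs: r0:18,r1:Add2,r2:Mul1,r3:28,r4:36,r5:Add1
  c8: issue MUL r2<-Mul2  regs: r0:18,r1:Add2,r2:Mul2,r3:28,r4:36,r5:Add1
  c9: CDB Add1=64; issue SUB r1<-Add1  regs: r0:18,r1:Add1,r2:Mul2,r3:28,r4:36,r5:64

STATUS = VALUE 64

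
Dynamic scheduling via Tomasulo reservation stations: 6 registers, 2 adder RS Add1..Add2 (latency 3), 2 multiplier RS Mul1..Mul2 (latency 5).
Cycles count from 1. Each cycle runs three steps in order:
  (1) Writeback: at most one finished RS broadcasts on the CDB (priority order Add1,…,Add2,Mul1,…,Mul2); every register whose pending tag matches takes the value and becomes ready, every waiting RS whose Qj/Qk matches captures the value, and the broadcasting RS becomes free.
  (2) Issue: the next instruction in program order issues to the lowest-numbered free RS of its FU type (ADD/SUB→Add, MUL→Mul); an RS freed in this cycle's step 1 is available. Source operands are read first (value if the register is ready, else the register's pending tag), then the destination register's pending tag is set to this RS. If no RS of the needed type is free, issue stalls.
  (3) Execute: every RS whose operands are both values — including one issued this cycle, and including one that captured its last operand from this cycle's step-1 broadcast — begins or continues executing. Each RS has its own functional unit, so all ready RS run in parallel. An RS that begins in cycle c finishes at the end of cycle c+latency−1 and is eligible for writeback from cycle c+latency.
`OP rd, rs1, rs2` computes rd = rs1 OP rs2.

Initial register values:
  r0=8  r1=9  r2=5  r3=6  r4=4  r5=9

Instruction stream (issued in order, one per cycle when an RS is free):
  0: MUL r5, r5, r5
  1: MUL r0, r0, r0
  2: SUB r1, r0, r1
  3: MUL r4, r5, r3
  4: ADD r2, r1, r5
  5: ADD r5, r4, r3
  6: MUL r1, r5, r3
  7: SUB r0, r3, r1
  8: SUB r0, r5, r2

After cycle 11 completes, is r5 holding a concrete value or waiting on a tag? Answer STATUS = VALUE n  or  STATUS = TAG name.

STATUS = TAG Add1

c1: issue MUL r5<-Mul1 | r0:8,r1:9,r2:5,r3:6,r4:4,r5:Mul1
c2: issue MUL r0<-Mul2 | r0:Mul2,r1:9,r2:5,r3:6,r4:4,r5:Mul1
c3: issue SUB r1<-Add1 | r0:Mul2,r1:Add1,r2:5,r3:6,r4:4,r5:Mul1
c4: stall | r0:Mul2,r1:Add1,r2:5,r3:6,r4:4,r5:Mul1
c5: stall | r0:Mul2,r1:Add1,r2:5,r3:6,r4:4,r5:Mul1
c6: CDB Mul1=81; issue MUL r4<-Mul1 | r0:Mul2,r1:Add1,r2:5,r3:6,r4:Mul1,r5:81
c7: CDB Mul2=64; issue ADD r2<-Add2 | r0:64,r1:Add1,r2:Add2,r3:6,r4:Mul1,r5:81
c8: stall | r0:64,r1:Add1,r2:Add2,r3:6,r4:Mul1,r5:81
c9: stall | r0:64,r1:Add1,r2:Add2,r3:6,r4:Mul1,r5:81
c10: CDB Add1=55; issue ADD r5<-Add1 | r0:64,r1:55,r2:Add2,r3:6,r4:Mul1,r5:Add1
c11: CDB Mul1=486; issue MUL r1<-Mul1 | r0:64,r1:Mul1,r2:Add2,r3:6,r4:486,r5:Add1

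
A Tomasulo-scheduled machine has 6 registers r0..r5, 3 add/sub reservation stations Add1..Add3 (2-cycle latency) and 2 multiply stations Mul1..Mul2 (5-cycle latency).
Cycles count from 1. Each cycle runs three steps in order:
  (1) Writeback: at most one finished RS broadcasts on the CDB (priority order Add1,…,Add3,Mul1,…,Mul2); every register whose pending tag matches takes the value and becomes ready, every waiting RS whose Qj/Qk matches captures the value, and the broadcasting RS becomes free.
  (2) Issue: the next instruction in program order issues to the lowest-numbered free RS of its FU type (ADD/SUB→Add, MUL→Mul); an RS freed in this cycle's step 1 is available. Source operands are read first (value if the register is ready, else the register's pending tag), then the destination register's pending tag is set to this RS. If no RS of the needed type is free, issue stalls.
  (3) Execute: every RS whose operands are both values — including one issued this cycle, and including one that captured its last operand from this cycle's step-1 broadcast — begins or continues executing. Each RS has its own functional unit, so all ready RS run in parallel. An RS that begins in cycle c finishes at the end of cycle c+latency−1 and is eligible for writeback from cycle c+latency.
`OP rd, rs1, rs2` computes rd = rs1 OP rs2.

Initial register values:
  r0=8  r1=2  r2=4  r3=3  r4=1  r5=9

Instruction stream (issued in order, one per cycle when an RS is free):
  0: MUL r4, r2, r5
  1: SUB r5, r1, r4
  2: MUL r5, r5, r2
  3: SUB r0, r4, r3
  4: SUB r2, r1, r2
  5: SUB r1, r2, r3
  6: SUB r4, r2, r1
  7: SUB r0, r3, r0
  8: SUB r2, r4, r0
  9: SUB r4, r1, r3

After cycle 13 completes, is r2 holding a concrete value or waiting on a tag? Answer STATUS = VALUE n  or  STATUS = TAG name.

c1: issue MUL r4<-Mul1 | r0:8,r1:2,r2:4,r3:3,r4:Mul1,r5:9
c2: issue SUB r5<-Add1 | r0:8,r1:2,r2:4,r3:3,r4:Mul1,r5:Add1
c3: issue MUL r5<-Mul2 | r0:8,r1:2,r2:4,r3:3,r4:Mul1,r5:Mul2
c4: issue SUB r0<-Add2 | r0:Add2,r1:2,r2:4,r3:3,r4:Mul1,r5:Mul2
c5: issue SUB r2<-Add3 | r0:Add2,r1:2,r2:Add3,r3:3,r4:Mul1,r5:Mul2
c6: CDB Mul1=36; stall | r0:Add2,r1:2,r2:Add3,r3:3,r4:36,r5:Mul2
c7: CDB Add3=-2; issue SUB r1<-Add3 | r0:Add2,r1:Add3,r2:-2,r3:3,r4:36,r5:Mul2
c8: CDB Add1=-34; issue SUB r4<-Add1 | r0:Add2,r1:Add3,r2:-2,r3:3,r4:Add1,r5:Mul2
c9: CDB Add2=33; issue SUB r0<-Add2 | r0:Add2,r1:Add3,r2:-2,r3:3,r4:Add1,r5:Mul2
c10: CDB Add3=-5; issue SUB r2<-Add3 | r0:Add2,r1:-5,r2:Add3,r3:3,r4:Add1,r5:Mul2
c11: CDB Add2=-30; issue SUB r4<-Add2 | r0:-30,r1:-5,r2:Add3,r3:3,r4:Add2,r5:Mul2
c12: CDB Add1=3 | r0:-30,r1:-5,r2:Add3,r3:3,r4:Add2,r5:Mul2
c13: CDB Add2=-8 | r0:-30,r1:-5,r2:Add3,r3:3,r4:-8,r5:Mul2

STATUS = TAG Add3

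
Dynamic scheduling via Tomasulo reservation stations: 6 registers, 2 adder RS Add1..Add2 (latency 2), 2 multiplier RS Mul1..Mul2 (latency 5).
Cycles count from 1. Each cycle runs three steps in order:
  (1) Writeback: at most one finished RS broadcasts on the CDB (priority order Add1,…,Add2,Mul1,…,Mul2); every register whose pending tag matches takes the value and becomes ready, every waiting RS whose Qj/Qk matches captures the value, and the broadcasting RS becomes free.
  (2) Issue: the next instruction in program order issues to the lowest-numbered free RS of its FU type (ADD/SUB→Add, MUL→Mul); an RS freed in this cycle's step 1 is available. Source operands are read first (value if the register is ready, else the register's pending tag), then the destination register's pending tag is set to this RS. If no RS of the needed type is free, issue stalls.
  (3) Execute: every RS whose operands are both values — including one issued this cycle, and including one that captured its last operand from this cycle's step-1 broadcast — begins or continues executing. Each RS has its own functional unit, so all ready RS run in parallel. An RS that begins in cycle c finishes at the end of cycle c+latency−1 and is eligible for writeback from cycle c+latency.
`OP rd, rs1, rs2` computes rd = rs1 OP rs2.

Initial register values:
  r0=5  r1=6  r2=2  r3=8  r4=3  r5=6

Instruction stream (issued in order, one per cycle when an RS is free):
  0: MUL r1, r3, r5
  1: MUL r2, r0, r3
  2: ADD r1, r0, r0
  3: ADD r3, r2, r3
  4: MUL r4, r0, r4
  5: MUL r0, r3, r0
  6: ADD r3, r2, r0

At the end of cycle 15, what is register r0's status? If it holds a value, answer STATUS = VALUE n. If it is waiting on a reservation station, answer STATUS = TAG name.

STATUS = VALUE 240

c1: issue MUL r1<-Mul1 | r0:5,r1:Mul1,r2:2,r3:8,r4:3,r5:6
c2: issue MUL r2<-Mul2 | r0:5,r1:Mul1,r2:Mul2,r3:8,r4:3,r5:6
c3: issue ADD r1<-Add1 | r0:5,r1:Add1,r2:Mul2,r3:8,r4:3,r5:6
c4: issue ADD r3<-Add2 | r0:5,r1:Add1,r2:Mul2,r3:Add2,r4:3,r5:6
c5: CDB Add1=10; stall | r0:5,r1:10,r2:Mul2,r3:Add2,r4:3,r5:6
c6: CDB Mul1=48; issue MUL r4<-Mul1 | r0:5,r1:10,r2:Mul2,r3:Add2,r4:Mul1,r5:6
c7: CDB Mul2=40; issue MUL r0<-Mul2 | r0:Mul2,r1:10,r2:40,r3:Add2,r4:Mul1,r5:6
c8: issue ADD r3<-Add1 | r0:Mul2,r1:10,r2:40,r3:Add1,r4:Mul1,r5:6
c9: CDB Add2=48 | r0:Mul2,r1:10,r2:40,r3:Add1,r4:Mul1,r5:6
c10: - | r0:Mul2,r1:10,r2:40,r3:Add1,r4:Mul1,r5:6
c11: CDB Mul1=15 | r0:Mul2,r1:10,r2:40,r3:Add1,r4:15,r5:6
c12: - | r0:Mul2,r1:10,r2:40,r3:Add1,r4:15,r5:6
c13: - | r0:Mul2,r1:10,r2:40,r3:Add1,r4:15,r5:6
c14: CDB Mul2=240 | r0:240,r1:10,r2:40,r3:Add1,r4:15,r5:6
c15: - | r0:240,r1:10,r2:40,r3:Add1,r4:15,r5:6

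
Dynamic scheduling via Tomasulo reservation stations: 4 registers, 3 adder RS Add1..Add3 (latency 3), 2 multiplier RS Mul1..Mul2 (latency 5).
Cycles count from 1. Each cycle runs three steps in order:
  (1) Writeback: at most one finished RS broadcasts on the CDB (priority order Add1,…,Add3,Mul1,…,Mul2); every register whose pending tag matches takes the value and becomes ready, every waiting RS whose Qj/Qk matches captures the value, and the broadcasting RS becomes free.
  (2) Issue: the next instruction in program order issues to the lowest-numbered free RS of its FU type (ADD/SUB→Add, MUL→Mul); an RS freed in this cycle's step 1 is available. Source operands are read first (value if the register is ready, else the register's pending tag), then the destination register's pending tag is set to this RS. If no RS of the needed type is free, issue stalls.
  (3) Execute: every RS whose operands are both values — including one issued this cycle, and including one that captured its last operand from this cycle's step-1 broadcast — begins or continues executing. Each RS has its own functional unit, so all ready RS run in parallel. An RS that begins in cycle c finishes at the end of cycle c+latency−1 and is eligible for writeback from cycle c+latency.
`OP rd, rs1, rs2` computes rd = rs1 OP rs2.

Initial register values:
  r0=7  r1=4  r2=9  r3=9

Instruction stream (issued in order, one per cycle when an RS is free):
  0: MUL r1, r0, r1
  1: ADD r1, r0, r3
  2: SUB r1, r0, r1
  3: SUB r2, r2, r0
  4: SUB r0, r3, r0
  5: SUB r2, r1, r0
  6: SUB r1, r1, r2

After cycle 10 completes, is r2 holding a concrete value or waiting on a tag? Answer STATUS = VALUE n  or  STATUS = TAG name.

STATUS = TAG Add3

c1: issue MUL r1<-Mul1 | r0:7,r1:Mul1,r2:9,r3:9
c2: issue ADD r1<-Add1 | r0:7,r1:Add1,r2:9,r3:9
c3: issue SUB r1<-Add2 | r0:7,r1:Add2,r2:9,r3:9
c4: issue SUB r2<-Add3 | r0:7,r1:Add2,r2:Add3,r3:9
c5: CDB Add1=16; issue SUB r0<-Add1 | r0:Add1,r1:Add2,r2:Add3,r3:9
c6: CDB Mul1=28; stall | r0:Add1,r1:Add2,r2:Add3,r3:9
c7: CDB Add3=2; issue SUB r2<-Add3 | r0:Add1,r1:Add2,r2:Add3,r3:9
c8: CDB Add1=2; issue SUB r1<-Add1 | r0:2,r1:Add1,r2:Add3,r3:9
c9: CDB Add2=-9 | r0:2,r1:Add1,r2:Add3,r3:9
c10: - | r0:2,r1:Add1,r2:Add3,r3:9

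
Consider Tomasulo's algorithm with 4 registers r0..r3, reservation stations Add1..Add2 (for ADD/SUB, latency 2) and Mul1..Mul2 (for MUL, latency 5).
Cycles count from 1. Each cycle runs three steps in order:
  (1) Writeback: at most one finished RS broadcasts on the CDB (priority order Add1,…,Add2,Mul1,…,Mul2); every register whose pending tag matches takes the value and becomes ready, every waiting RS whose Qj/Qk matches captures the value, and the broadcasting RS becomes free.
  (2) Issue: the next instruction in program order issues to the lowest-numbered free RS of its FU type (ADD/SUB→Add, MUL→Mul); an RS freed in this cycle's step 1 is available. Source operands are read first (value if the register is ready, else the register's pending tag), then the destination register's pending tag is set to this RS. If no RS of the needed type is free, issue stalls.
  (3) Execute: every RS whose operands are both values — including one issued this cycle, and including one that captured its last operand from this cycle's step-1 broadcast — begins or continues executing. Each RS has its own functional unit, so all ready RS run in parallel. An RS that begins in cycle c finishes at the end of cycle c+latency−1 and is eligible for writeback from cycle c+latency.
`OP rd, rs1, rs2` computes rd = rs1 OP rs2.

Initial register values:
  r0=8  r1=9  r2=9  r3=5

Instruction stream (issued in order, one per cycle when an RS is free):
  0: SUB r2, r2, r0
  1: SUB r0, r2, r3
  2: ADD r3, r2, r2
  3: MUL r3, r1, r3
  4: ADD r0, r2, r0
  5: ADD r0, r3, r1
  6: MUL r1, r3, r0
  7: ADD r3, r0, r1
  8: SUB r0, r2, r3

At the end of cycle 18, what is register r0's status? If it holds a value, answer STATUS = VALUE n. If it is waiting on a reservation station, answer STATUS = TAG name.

cycle 1: issue SUB r2<-Add1 // r0:8,r1:9,r2:Add1,r3:5
cycle 2: issue SUB r0<-Add2 // r0:Add2,r1:9,r2:Add1,r3:5
cycle 3: CDB Add1=1; issue ADD r3<-Add1 // r0:Add2,r1:9,r2:1,r3:Add1
cycle 4: issue MUL r3<-Mul1 // r0:Add2,r1:9,r2:1,r3:Mul1
cycle 5: CDB Add1=2; issue ADD r0<-Add1 // r0:Add1,r1:9,r2:1,r3:Mul1
cycle 6: CDB Add2=-4; issue ADD r0<-Add2 // r0:Add2,r1:9,r2:1,r3:Mul1
cycle 7: issue MUL r1<-Mul2 // r0:Add2,r1:Mul2,r2:1,r3:Mul1
cycle 8: CDB Add1=-3; issue ADD r3<-Add1 // r0:Add2,r1:Mul2,r2:1,r3:Add1
cycle 9: stall // r0:Add2,r1:Mul2,r2:1,r3:Add1
cycle 10: CDB Mul1=18; stall // r0:Add2,r1:Mul2,r2:1,r3:Add1
cycle 11: stall // r0:Add2,r1:Mul2,r2:1,r3:Add1
cycle 12: CDB Add2=27; issue SUB r0<-Add2 // r0:Add2,r1:Mul2,r2:1,r3:Add1
cycle 13: - // r0:Add2,r1:Mul2,r2:1,r3:Add1
cycle 14: - // r0:Add2,r1:Mul2,r2:1,r3:Add1
cycle 15: - // r0:Add2,r1:Mul2,r2:1,r3:Add1
cycle 16: - // r0:Add2,r1:Mul2,r2:1,r3:Add1
cycle 17: CDB Mul2=486 // r0:Add2,r1:486,r2:1,r3:Add1
cycle 18: - // r0:Add2,r1:486,r2:1,r3:Add1

STATUS = TAG Add2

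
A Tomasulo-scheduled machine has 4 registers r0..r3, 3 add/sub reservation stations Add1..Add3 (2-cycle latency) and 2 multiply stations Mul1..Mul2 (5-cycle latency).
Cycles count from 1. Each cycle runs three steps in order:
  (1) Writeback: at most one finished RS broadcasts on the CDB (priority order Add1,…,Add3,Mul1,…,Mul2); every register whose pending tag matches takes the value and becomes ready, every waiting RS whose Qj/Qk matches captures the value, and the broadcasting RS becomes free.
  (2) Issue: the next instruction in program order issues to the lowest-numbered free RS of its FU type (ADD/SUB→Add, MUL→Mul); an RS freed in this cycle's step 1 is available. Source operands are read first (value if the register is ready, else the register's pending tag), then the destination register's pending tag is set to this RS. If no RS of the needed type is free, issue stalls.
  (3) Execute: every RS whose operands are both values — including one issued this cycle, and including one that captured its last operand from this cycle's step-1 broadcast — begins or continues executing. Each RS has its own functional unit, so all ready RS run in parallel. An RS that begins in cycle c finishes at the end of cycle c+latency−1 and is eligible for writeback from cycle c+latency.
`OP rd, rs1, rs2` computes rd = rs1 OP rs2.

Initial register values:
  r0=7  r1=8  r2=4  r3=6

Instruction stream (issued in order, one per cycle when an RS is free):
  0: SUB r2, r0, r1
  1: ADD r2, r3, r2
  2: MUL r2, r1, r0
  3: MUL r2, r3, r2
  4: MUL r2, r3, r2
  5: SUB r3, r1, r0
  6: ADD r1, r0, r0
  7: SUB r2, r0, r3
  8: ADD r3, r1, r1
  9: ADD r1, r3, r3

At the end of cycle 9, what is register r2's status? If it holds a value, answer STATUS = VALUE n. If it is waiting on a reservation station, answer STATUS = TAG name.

cycle 1: issue SUB r2<-Add1 // r0:7,r1:8,r2:Add1,r3:6
cycle 2: issue ADD r2<-Add2 // r0:7,r1:8,r2:Add2,r3:6
cycle 3: CDB Add1=-1; issue MUL r2<-Mul1 // r0:7,r1:8,r2:Mul1,r3:6
cycle 4: issue MUL r2<-Mul2 // r0:7,r1:8,r2:Mul2,r3:6
cycle 5: CDB Add2=5; stall // r0:7,r1:8,r2:Mul2,r3:6
cycle 6: stall // r0:7,r1:8,r2:Mul2,r3:6
cycle 7: stall // r0:7,r1:8,r2:Mul2,r3:6
cycle 8: CDB Mul1=56; issue MUL r2<-Mul1 // r0:7,r1:8,r2:Mul1,r3:6
cycle 9: issue SUB r3<-Add1 // r0:7,r1:8,r2:Mul1,r3:Add1

STATUS = TAG Mul1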